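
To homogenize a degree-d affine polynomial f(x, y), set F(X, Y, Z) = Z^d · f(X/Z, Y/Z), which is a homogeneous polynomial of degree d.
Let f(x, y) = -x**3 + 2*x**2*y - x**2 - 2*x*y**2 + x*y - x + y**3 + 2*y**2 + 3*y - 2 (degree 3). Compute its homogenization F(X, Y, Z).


F(X, Y, Z) = -X**3 + 2*X**2*Y - X**2*Z - 2*X*Y**2 + X*Y*Z - X*Z**2 + Y**3 + 2*Y**2*Z + 3*Y*Z**2 - 2*Z**3

deg(f) = 3.
Substitute x = X/Z, y = Y/Z into f, then multiply by Z^3.
  monomial -1·x^3·y^0 ↦ -1·X^3·Y^0·Z^0.
  monomial 2·x^2·y^1 ↦ 2·X^2·Y^1·Z^0.
  monomial -1·x^2·y^0 ↦ -1·X^2·Y^0·Z^1.
  monomial -2·x^1·y^2 ↦ -2·X^1·Y^2·Z^0.
  monomial 1·x^1·y^1 ↦ 1·X^1·Y^1·Z^1.
  monomial -1·x^1·y^0 ↦ -1·X^1·Y^0·Z^2.
  monomial 1·x^0·y^3 ↦ 1·X^0·Y^3·Z^0.
  monomial 2·x^0·y^2 ↦ 2·X^0·Y^2·Z^1.
  monomial 3·x^0·y^1 ↦ 3·X^0·Y^1·Z^2.
  monomial -2·x^0·y^0 ↦ -2·X^0·Y^0·Z^3.
Collecting: F(X, Y, Z) = -X**3 + 2*X**2*Y - X**2*Z - 2*X*Y**2 + X*Y*Z - X*Z**2 + Y**3 + 2*Y**2*Z + 3*Y*Z**2 - 2*Z**3.


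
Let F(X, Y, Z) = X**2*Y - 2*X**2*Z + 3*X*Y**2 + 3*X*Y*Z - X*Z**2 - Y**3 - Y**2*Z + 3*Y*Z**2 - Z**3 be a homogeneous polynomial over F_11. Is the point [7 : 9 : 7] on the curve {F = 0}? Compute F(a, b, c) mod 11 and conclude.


F(7,9,7) ≡ 8 (mod 11); P is NOT on the curve.

Evaluate F(7, 9, 7) term-by-term (mod 11).
  X**2*Y ↦ 1·49·9·1 = 441
  -2*X**2*Z ↦ -2·49·1·7 = -686
  3*X*Y**2 ↦ 3·7·81·1 = 1701
  3*X*Y*Z ↦ 3·7·9·7 = 1323
  -X*Z**2 ↦ -1·7·1·49 = -343
  -Y**3 ↦ -1·1·729·1 = -729
  -Y**2*Z ↦ -1·1·81·7 = -567
  3*Y*Z**2 ↦ 3·1·9·49 = 1323
  -Z**3 ↦ -1·1·1·343 = -343
Sum: F(7, 9, 7) = (441) + (-686) + (1701) + (1323) + (-343) + (-729) + (-567) + (1323) + (-343) = 2120.
Reducing mod 11: 2120 ≡ 8 (mod 11).
Since F(a, b, c) ≡ 8 ≠ 0 (mod 11), P does NOT lie on the curve.


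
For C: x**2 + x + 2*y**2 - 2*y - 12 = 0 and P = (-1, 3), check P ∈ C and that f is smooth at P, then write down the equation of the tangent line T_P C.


Tangent line at P: -x + 10*y - 31 = 0.

Step 1: f(-1, 3) = 0, so P lies on C.
Step 2: partial derivatives
  f_x(x, y) = 2*x + 1, f_y(x, y) = 4*y - 2.
  f_x(P) = -1, f_y(P) = 10 (gradient nonzero, so P is smooth).
Step 3: tangent line at P: -1·(x − -1) + 10·(y − 3) = 0.
Expanding: -x + 10*y - 31 = 0.


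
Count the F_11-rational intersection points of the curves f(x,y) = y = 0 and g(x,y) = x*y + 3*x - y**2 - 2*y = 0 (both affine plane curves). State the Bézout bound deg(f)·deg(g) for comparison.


Common zeros: {(0, 0)}; count = 1; Bézout bound = 2.

deg(f) = 1, deg(g) = 2, so Bézout bound = 2.
Scan x ∈ F_11. For each x, list the y ∈ F_11 with f(x, y) ≡ 0 and those with g(x, y) ≡ 0 (mod 11); the common zeros in that column are the intersection.
  x = 0: f ≡ 0 at y ∈ {0}; g ≡ 0 at y ∈ {0, 9}; common: {0}.
  x = 1: f ≡ 0 at y ∈ {0}; g ≡ 0 at y ∈ ∅; common: ∅.
  x = 2: f ≡ 0 at y ∈ {0}; g ≡ 0 at y ∈ ∅; common: ∅.
  x = 3: f ≡ 0 at y ∈ {0}; g ≡ 0 at y ∈ {5, 7}; common: ∅.
  x = 4: f ≡ 0 at y ∈ {0}; g ≡ 0 at y ∈ ∅; common: ∅.
  x = 5: f ≡ 0 at y ∈ {0}; g ≡ 0 at y ∈ {4, 10}; common: ∅.
  x = 6: f ≡ 0 at y ∈ {0}; g ≡ 0 at y ∈ {2}; common: ∅.
  x = 7: f ≡ 0 at y ∈ {0}; g ≡ 0 at y ∈ ∅; common: ∅.
  x = 8: f ≡ 0 at y ∈ {0}; g ≡ 0 at y ∈ {3}; common: ∅.
  x = 9: f ≡ 0 at y ∈ {0}; g ≡ 0 at y ∈ {1, 6}; common: ∅.
  x = 10: f ≡ 0 at y ∈ {0}; g ≡ 0 at y ∈ ∅; common: ∅.
Collecting: common zeros = {(0, 0)}, so the count is 1.
Comparison with the Bézout bound: 1 ≤ 2 = deg(f)·deg(g), as expected for curves with no common component (the affine F_11-count falls short of the bound because intersections may lie at infinity, over extension fields, or carry multiplicity).


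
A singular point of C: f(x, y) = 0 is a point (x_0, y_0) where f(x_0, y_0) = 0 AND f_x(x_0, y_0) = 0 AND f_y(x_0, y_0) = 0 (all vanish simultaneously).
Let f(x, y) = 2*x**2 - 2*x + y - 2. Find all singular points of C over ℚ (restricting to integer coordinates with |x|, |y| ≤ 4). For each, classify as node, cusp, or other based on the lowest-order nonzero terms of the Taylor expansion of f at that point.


No singular points in the scanned grid; C is smooth there.

Compute partial derivatives:
  f_x = 4*x - 2.
  f_y = 1.
f_y = 1 is a nonzero constant, so f_y never vanishes: no point (x, y) can satisfy f = f_x = f_y = 0. In particular no (x, y) ∈ {−4, ..., 4}² is singular; the curve is smooth.


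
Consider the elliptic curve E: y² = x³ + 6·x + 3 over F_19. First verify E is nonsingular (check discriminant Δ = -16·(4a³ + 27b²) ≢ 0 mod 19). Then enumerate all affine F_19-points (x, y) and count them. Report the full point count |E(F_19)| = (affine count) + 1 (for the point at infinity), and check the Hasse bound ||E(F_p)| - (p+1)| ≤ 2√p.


Affine points = {(2, 2), (2, 17), (5, 5), (5, 14), (9, 8), (9, 11), (12, 6), (12, 13), (13, 6), (13, 13), (14, 0)}; affine count = 11; |E(F_19)| = 12.

Discriminant check: Δ ∝ 4a³ + 27b² = 4·6³ + 27·3² = 4·216 + 27·9 ≡ 5 (mod 19). Nonzero ⇒ E is nonsingular.
For each x ∈ F_19, compute rhs = x³ + 6·x + 3 mod 19, then count y ∈ F_19 with y² ≡ rhs.
  x = 0: rhs = 3, matching y values: none (0 points).
  x = 1: rhs = 10, matching y values: none (0 points).
  x = 2: rhs = 4, matching y values: 2, 17 (2 points).
  x = 3: rhs = 10, matching y values: none (0 points).
  x = 4: rhs = 15, matching y values: none (0 points).
  x = 5: rhs = 6, matching y values: 5, 14 (2 points).
  x = 6: rhs = 8, matching y values: none (0 points).
  x = 7: rhs = 8, matching y values: none (0 points).
  x = 8: rhs = 12, matching y values: none (0 points).
  x = 9: rhs = 7, matching y values: 8, 11 (2 points).
  x = 10: rhs = 18, matching y values: none (0 points).
  x = 11: rhs = 13, matching y values: none (0 points).
  x = 12: rhs = 17, matching y values: 6, 13 (2 points).
  x = 13: rhs = 17, matching y values: 6, 13 (2 points).
  x = 14: rhs = 0, matching y values: 0 (1 points).
  x = 15: rhs = 10, matching y values: none (0 points).
  x = 16: rhs = 15, matching y values: none (0 points).
  x = 17: rhs = 2, matching y values: none (0 points).
  x = 18: rhs = 15, matching y values: none (0 points).
Total affine count: 11.
Full point count |E(F_19)| = 11 + 1 = 12.
Hasse bound: |12 − (19+1)| = |-8| = 8 ≤ 2√19 ≈ 8.7178 ✓.


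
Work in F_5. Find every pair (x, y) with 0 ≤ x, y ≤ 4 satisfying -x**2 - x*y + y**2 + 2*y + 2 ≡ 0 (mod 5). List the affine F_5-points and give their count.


Affine F_5-points: {(0, 1), (0, 2), (3, 2), (3, 4), (4, 1)}; count = 5.

For each of the 25 pairs (x, y) ∈ F_5², evaluate f(x, y) mod 5. Record the zeros.
  x = 0: [0↦2, 1↦0, 2↦0, 3↦2, 4↦1]  zeros at y ∈ {1, 2}
  x = 1: [0↦1, 1↦3, 2↦2, 3↦3, 4↦1]  zeros at y ∈ ∅
  x = 2: [0↦3, 1↦4, 2↦2, 3↦2, 4↦4]  zeros at y ∈ ∅
  x = 3: [0↦3, 1↦3, 2↦0, 3↦4, 4↦0]  zeros at y ∈ {2, 4}
  x = 4: [0↦1, 1↦0, 2↦1, 3↦4, 4↦4]  zeros at y ∈ {1}
Collecting zeros: affine points = {(0, 1), (0, 2), (3, 2), (3, 4), (4, 1)}.
Total count |C(F_5)_aff| = 5.


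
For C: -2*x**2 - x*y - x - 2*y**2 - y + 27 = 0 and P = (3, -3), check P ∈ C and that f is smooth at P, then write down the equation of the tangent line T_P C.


Tangent line at P: -10*x + 8*y + 54 = 0.

Step 1: f(3, -3) = 0, so P lies on C.
Step 2: partial derivatives
  f_x(x, y) = -4*x - y - 1, f_y(x, y) = -x - 4*y - 1.
  f_x(P) = -10, f_y(P) = 8 (gradient nonzero, so P is smooth).
Step 3: tangent line at P: -10·(x − 3) + 8·(y − -3) = 0.
Expanding: -10*x + 8*y + 54 = 0.


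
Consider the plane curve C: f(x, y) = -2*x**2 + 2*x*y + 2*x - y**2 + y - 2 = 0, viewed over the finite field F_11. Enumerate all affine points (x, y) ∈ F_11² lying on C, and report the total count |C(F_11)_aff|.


Affine F_11-points: {(0, 5), (0, 7), (1, 1), (1, 2), (2, 2), (2, 3), (3, 8), (3, 10), (6, 5), (6, 8), (8, 7), (8, 10)}; count = 12.

For each of the 121 pairs (x, y) ∈ F_11², evaluate f(x, y) mod 11. Record the zeros.
  x = 0: [0↦9, 1↦9, 2↦7, 3↦3, 4↦8, 5↦0, 6↦1, 7↦0, 8↦8, 9↦3, 10↦7]  zeros at y ∈ {5, 7}
  x = 1: [0↦9, 1↦0, 2↦0, 3↦9, 4↦5, 5↦10, 6↦2, 7↦3, 8↦2, 9↦10, 10↦5]  zeros at y ∈ {1, 2}
  x = 2: [0↦5, 1↦9, 2↦0, 3↦0, 4↦9, 5↦5, 6↦10, 7↦2, 8↦3, 9↦2, 10↦10]  zeros at y ∈ {2, 3}
  x = 3: [0↦8, 1↦3, 2↦7, 3↦9, 4↦9, 5↦7, 6↦3, 7↦8, 8↦0, 9↦1, 10↦0]  zeros at y ∈ {8, 10}
  x = 4: [0↦7, 1↦4, 2↦10, 3↦3, 4↦5, 5↦5, 6↦3, 7↦10, 8↦4, 9↦7, 10↦8]  zeros at y ∈ ∅
  x = 5: [0↦2, 1↦1, 2↦9, 3↦4, 4↦8, 5↦10, 6↦10, 7↦8, 8↦4, 9↦9, 10↦1]  zeros at y ∈ ∅
  x = 6: [0↦4, 1↦5, 2↦4, 3↦1, 4↦7, 5↦0, 6↦2, 7↦2, 8↦0, 9↦7, 10↦1]  zeros at y ∈ {5, 8}
  x = 7: [0↦2, 1↦5, 2↦6, 3↦5, 4↦2, 5↦8, 6↦1, 7↦3, 8↦3, 9↦1, 10↦8]  zeros at y ∈ ∅
  x = 8: [0↦7, 1↦1, 2↦4, 3↦5, 4↦4, 5↦1, 6↦7, 7↦0, 8↦2, 9↦2, 10↦0]  zeros at y ∈ {7, 10}
  x = 9: [0↦8, 1↦4, 2↦9, 3↦1, 4↦2, 5↦1, 6↦9, 7↦4, 8↦8, 9↦10, 10↦10]  zeros at y ∈ ∅
  x = 10: [0↦5, 1↦3, 2↦10, 3↦4, 4↦7, 5↦8, 6↦7, 7↦4, 8↦10, 9↦3, 10↦5]  zeros at y ∈ ∅
Collecting zeros: affine points = {(0, 5), (0, 7), (1, 1), (1, 2), (2, 2), (2, 3), (3, 8), (3, 10), (6, 5), (6, 8), (8, 7), (8, 10)}.
Total count |C(F_11)_aff| = 12.


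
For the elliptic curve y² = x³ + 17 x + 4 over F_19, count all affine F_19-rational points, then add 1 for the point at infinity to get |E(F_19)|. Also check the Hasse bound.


Affine points = {(0, 2), (0, 17), (3, 5), (3, 14), (5, 9), (5, 10), (8, 5), (8, 14), (12, 6), (12, 13), (13, 3), (13, 16), (15, 9), (15, 10), (17, 0), (18, 9), (18, 10)}; affine count = 17; |E(F_19)| = 18.

Discriminant check: Δ ∝ 4a³ + 27b² = 4·17³ + 27·4² = 4·4913 + 27·16 ≡ 1 (mod 19). Nonzero ⇒ E is nonsingular.
For each x ∈ F_19, compute rhs = x³ + 17·x + 4 mod 19, then count y ∈ F_19 with y² ≡ rhs.
  x = 0: rhs = 4, matching y values: 2, 17 (2 points).
  x = 1: rhs = 3, matching y values: none (0 points).
  x = 2: rhs = 8, matching y values: none (0 points).
  x = 3: rhs = 6, matching y values: 5, 14 (2 points).
  x = 4: rhs = 3, matching y values: none (0 points).
  x = 5: rhs = 5, matching y values: 9, 10 (2 points).
  x = 6: rhs = 18, matching y values: none (0 points).
  x = 7: rhs = 10, matching y values: none (0 points).
  x = 8: rhs = 6, matching y values: 5, 14 (2 points).
  x = 9: rhs = 12, matching y values: none (0 points).
  x = 10: rhs = 15, matching y values: none (0 points).
  x = 11: rhs = 2, matching y values: none (0 points).
  x = 12: rhs = 17, matching y values: 6, 13 (2 points).
  x = 13: rhs = 9, matching y values: 3, 16 (2 points).
  x = 14: rhs = 3, matching y values: none (0 points).
  x = 15: rhs = 5, matching y values: 9, 10 (2 points).
  x = 16: rhs = 2, matching y values: none (0 points).
  x = 17: rhs = 0, matching y values: 0 (1 points).
  x = 18: rhs = 5, matching y values: 9, 10 (2 points).
Total affine count: 17.
Full point count |E(F_19)| = 17 + 1 = 18.
Hasse bound: |18 − (19+1)| = |-2| = 2 ≤ 2√19 ≈ 8.7178 ✓.


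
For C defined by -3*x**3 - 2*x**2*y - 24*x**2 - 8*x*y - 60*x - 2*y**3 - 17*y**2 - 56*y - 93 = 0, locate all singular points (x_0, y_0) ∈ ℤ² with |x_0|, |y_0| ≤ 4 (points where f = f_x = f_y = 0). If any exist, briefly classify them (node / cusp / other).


Singular points: {(-2, -3)}; classification: cusp.

Compute partial derivatives:
  f_x = -9*x**2 - 4*x*y - 48*x - 8*y - 60.
  f_y = -2*x**2 - 8*x - 6*y**2 - 34*y - 56.
Scan x_0 ∈ {−4, ..., 4}. For each x_0, f_y(x_0, y) is a polynomial in y; find its integer roots y ∈ {−4, ..., 4}, then test f_x and f at those candidates.
  x = -4: f_y(-4, y) = -6*y**2 - 34*y - 56; no integer root y with |y| ≤ 4.
  x = -3: f_y(-3, y) = -6*y**2 - 34*y - 50; no integer root y with |y| ≤ 4.
  x = -2: f_y(-2, y) = -6*y**2 - 34*y - 48; vanishes at y ∈ {-3}. (-2, -3): f_x = 0, f = 0 — SINGULAR.
  x = -1: f_y(-1, y) = -6*y**2 - 34*y - 50; no integer root y with |y| ≤ 4.
  x = 0: f_y(0, y) = -6*y**2 - 34*y - 56; no integer root y with |y| ≤ 4.
  x = 1: f_y(1, y) = -6*y**2 - 34*y - 66; no integer root y with |y| ≤ 4.
  x = 2: f_y(2, y) = -6*y**2 - 34*y - 80; no integer root y with |y| ≤ 4.
  x = 3: f_y(3, y) = -6*y**2 - 34*y - 98; no integer root y with |y| ≤ 4.
  x = 4: f_y(4, y) = -6*y**2 - 34*y - 120; no integer root y with |y| ≤ 4.
Only singular point on the grid: (-2, -3).
Classify: substitute x = -2 + u, y = -3 + v and expand: f = -3*u**3 - 2*u**2*v - 2*v**3 + v**2.
No constant or linear terms (consistent with a singular point). Quadratic part: v**2. Cubic part: -3*u**3 - 2*u**2*v - 2*v**3.
The quadratic part v**2 is a perfect square, so there is a single (double) tangent line v = 0, i.e. y = -3. Restricting the cubic part to that line (v = 0) leaves -3*u**3 ≠ 0, so f is not divisible by v and the branch is v² ≈ 3*u**3 to lowest order — this is a cusp.
Classification: cusp.


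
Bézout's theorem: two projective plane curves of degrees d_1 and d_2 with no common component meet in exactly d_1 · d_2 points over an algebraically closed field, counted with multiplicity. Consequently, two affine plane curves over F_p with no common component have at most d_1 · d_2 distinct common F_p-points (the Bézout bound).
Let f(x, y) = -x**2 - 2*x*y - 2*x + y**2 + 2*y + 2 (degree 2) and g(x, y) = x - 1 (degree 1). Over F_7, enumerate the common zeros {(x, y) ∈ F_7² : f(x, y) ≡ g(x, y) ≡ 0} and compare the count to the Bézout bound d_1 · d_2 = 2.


Common zeros: {(1, 1), (1, 6)}; count = 2; Bézout bound = 2.

deg(f) = 2, deg(g) = 1, so Bézout bound = 2.
Scan x ∈ F_7. For each x, list the y ∈ F_7 with f(x, y) ≡ 0 and those with g(x, y) ≡ 0 (mod 7); the common zeros in that column are the intersection.
  x = 0: f ≡ 0 at y ∈ ∅; g ≡ 0 at y ∈ ∅; common: ∅.
  x = 1: f ≡ 0 at y ∈ {1, 6}; g ≡ 0 at y ∈ {0, 1, 2, 3, 4, 5, 6}; common: {1, 6}.
  x = 2: f ≡ 0 at y ∈ {1}; g ≡ 0 at y ∈ ∅; common: ∅.
  x = 3: f ≡ 0 at y ∈ ∅; g ≡ 0 at y ∈ ∅; common: ∅.
  x = 4: f ≡ 0 at y ∈ ∅; g ≡ 0 at y ∈ ∅; common: ∅.
  x = 5: f ≡ 0 at y ∈ {4}; g ≡ 0 at y ∈ ∅; common: ∅.
  x = 6: f ≡ 0 at y ∈ {4, 6}; g ≡ 0 at y ∈ ∅; common: ∅.
Collecting: common zeros = {(1, 1), (1, 6)}, so the count is 2.
Comparison with the Bézout bound: 2 ≤ 2 = deg(f)·deg(g), as expected for curves with no common component (the bound is attained).


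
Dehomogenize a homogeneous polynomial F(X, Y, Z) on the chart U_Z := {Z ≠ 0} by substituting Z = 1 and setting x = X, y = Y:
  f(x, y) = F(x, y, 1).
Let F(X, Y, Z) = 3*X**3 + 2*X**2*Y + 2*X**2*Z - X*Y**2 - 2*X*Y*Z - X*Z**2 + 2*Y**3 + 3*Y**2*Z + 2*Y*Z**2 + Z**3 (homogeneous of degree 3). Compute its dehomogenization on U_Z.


f(x, y) = 3*x**3 + 2*x**2*y + 2*x**2 - x*y**2 - 2*x*y - x + 2*y**3 + 3*y**2 + 2*y + 1

On U_Z we set Z = 1. Each monomial c·X^i·Y^j·Z^k in F becomes c·x^i·y^j·1^k = c·x^i·y^j.
Substituting Z = 1: F(X, Y, 1) = 3*x**3 + 2*x**2*y + 2*x**2 - x*y**2 - 2*x*y - x + 2*y**3 + 3*y**2 + 2*y + 1.
Note: deg(f) ≤ deg(F) = 3; strict inequality happens when F is divisible by Z (lost terms).


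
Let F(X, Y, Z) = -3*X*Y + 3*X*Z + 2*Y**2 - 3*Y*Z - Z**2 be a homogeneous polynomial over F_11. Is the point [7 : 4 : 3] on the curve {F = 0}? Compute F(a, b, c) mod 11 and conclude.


F(7,4,3) ≡ 10 (mod 11); P is NOT on the curve.

Evaluate F(7, 4, 3) term-by-term (mod 11).
  -3*X*Y ↦ -3·7·4·1 = -84
  3*X*Z ↦ 3·7·1·3 = 63
  2*Y**2 ↦ 2·1·16·1 = 32
  -3*Y*Z ↦ -3·1·4·3 = -36
  -Z**2 ↦ -1·1·1·9 = -9
Sum: F(7, 4, 3) = (-84) + (63) + (32) + (-36) + (-9) = -34.
Reducing mod 11: -34 ≡ 10 (mod 11).
Since F(a, b, c) ≡ 10 ≠ 0 (mod 11), P does NOT lie on the curve.


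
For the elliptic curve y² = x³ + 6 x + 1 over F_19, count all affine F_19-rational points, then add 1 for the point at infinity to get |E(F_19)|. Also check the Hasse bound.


Affine points = {(0, 1), (0, 18), (5, 2), (5, 17), (6, 5), (6, 14), (7, 5), (7, 14), (9, 9), (9, 10), (10, 4), (10, 15), (11, 7), (11, 12), (14, 6), (14, 13), (17, 0)}; affine count = 17; |E(F_19)| = 18.

Discriminant check: Δ ∝ 4a³ + 27b² = 4·6³ + 27·1² = 4·216 + 27·1 ≡ 17 (mod 19). Nonzero ⇒ E is nonsingular.
For each x ∈ F_19, compute rhs = x³ + 6·x + 1 mod 19, then count y ∈ F_19 with y² ≡ rhs.
  x = 0: rhs = 1, matching y values: 1, 18 (2 points).
  x = 1: rhs = 8, matching y values: none (0 points).
  x = 2: rhs = 2, matching y values: none (0 points).
  x = 3: rhs = 8, matching y values: none (0 points).
  x = 4: rhs = 13, matching y values: none (0 points).
  x = 5: rhs = 4, matching y values: 2, 17 (2 points).
  x = 6: rhs = 6, matching y values: 5, 14 (2 points).
  x = 7: rhs = 6, matching y values: 5, 14 (2 points).
  x = 8: rhs = 10, matching y values: none (0 points).
  x = 9: rhs = 5, matching y values: 9, 10 (2 points).
  x = 10: rhs = 16, matching y values: 4, 15 (2 points).
  x = 11: rhs = 11, matching y values: 7, 12 (2 points).
  x = 12: rhs = 15, matching y values: none (0 points).
  x = 13: rhs = 15, matching y values: none (0 points).
  x = 14: rhs = 17, matching y values: 6, 13 (2 points).
  x = 15: rhs = 8, matching y values: none (0 points).
  x = 16: rhs = 13, matching y values: none (0 points).
  x = 17: rhs = 0, matching y values: 0 (1 points).
  x = 18: rhs = 13, matching y values: none (0 points).
Total affine count: 17.
Full point count |E(F_19)| = 17 + 1 = 18.
Hasse bound: |18 − (19+1)| = |-2| = 2 ≤ 2√19 ≈ 8.7178 ✓.


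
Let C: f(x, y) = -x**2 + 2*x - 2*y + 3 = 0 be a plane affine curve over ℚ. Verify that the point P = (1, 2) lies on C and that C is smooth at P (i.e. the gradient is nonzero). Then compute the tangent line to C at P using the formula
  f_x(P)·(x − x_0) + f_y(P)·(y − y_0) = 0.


Tangent line at P: 4 - 2*y = 0.

Step 1: f(1, 2) = 0, so P lies on C.
Step 2: partial derivatives
  f_x(x, y) = 2 - 2*x, f_y(x, y) = -2.
  f_x(P) = 0, f_y(P) = -2 (gradient nonzero, so P is smooth).
Step 3: tangent line at P: 0·(x − 1) + -2·(y − 2) = 0.
Expanding: 4 - 2*y = 0.


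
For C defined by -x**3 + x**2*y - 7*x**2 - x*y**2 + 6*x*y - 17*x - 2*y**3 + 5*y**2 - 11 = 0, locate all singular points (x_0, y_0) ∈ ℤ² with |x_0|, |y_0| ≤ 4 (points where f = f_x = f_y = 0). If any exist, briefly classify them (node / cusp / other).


Singular points: {(-2, 1)}; classification: cusp.

Compute partial derivatives:
  f_x = -3*x**2 + 2*x*y - 14*x - y**2 + 6*y - 17.
  f_y = x**2 - 2*x*y + 6*x - 6*y**2 + 10*y.
Scan x_0 ∈ {−4, ..., 4}. For each x_0, f_y(x_0, y) is a polynomial in y; find its integer roots y ∈ {−4, ..., 4}, then test f_x and f at those candidates.
  x = -4: f_y(-4, y) = -6*y**2 + 18*y - 8; no integer root y with |y| ≤ 4.
  x = -3: f_y(-3, y) = -6*y**2 + 16*y - 9; no integer root y with |y| ≤ 4.
  x = -2: f_y(-2, y) = -6*y**2 + 14*y - 8; vanishes at y ∈ {1}. (-2, 1): f_x = 0, f = 0 — SINGULAR.
  x = -1: f_y(-1, y) = -6*y**2 + 12*y - 5; no integer root y with |y| ≤ 4.
  x = 0: f_y(0, y) = -6*y**2 + 10*y; vanishes at y ∈ {0}. (0, 0): f_x = -17 ≠ 0.
  x = 1: f_y(1, y) = -6*y**2 + 8*y + 7; no integer root y with |y| ≤ 4.
  x = 2: f_y(2, y) = -6*y**2 + 6*y + 16; no integer root y with |y| ≤ 4.
  x = 3: f_y(3, y) = -6*y**2 + 4*y + 27; no integer root y with |y| ≤ 4.
  x = 4: f_y(4, y) = -6*y**2 + 2*y + 40; no integer root y with |y| ≤ 4.
Only singular point on the grid: (-2, 1).
Classify: substitute x = -2 + u, y = 1 + v and expand: f = -u**3 + u**2*v - u*v**2 - 2*v**3 + v**2.
No constant or linear terms (consistent with a singular point). Quadratic part: v**2. Cubic part: -u**3 + u**2*v - u*v**2 - 2*v**3.
The quadratic part v**2 is a perfect square, so there is a single (double) tangent line v = 0, i.e. y = 1. Restricting the cubic part to that line (v = 0) leaves -u**3 ≠ 0, so f is not divisible by v and the branch is v² ≈ u**3 to lowest order — this is a cusp.
Classification: cusp.


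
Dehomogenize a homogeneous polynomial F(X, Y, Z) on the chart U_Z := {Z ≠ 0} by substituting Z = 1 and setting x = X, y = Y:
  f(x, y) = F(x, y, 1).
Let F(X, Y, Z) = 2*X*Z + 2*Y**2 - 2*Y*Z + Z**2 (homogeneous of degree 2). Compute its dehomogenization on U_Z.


f(x, y) = 2*x + 2*y**2 - 2*y + 1

On U_Z we set Z = 1. Each monomial c·X^i·Y^j·Z^k in F becomes c·x^i·y^j·1^k = c·x^i·y^j.
Substituting Z = 1: F(X, Y, 1) = 2*x + 2*y**2 - 2*y + 1.
Note: deg(f) ≤ deg(F) = 2; strict inequality happens when F is divisible by Z (lost terms).


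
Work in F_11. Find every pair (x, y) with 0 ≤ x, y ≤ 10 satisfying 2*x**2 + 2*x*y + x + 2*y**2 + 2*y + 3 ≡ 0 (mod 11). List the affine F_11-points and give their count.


Affine F_11-points: {(1, 2), (1, 7), (2, 2), (2, 6), (3, 3), (3, 4), (8, 6), (8, 7), (9, 4), (9, 8), (10, 3), (10, 8)}; count = 12.

For each of the 121 pairs (x, y) ∈ F_11², evaluate f(x, y) mod 11. Record the zeros.
  x = 0: [0↦3, 1↦7, 2↦4, 3↦5, 4↦10, 5↦8, 6↦10, 7↦5, 8↦4, 9↦7, 10↦3]  zeros at y ∈ ∅
  x = 1: [0↦6, 1↦1, 2↦0, 3↦3, 4↦10, 5↦10, 6↦3, 7↦0, 8↦1, 9↦6, 10↦4]  zeros at y ∈ {2, 7}
  x = 2: [0↦2, 1↦10, 2↦0, 3↦5, 4↦3, 5↦5, 6↦0, 7↦10, 8↦2, 9↦9, 10↦9]  zeros at y ∈ {2, 6}
  x = 3: [0↦2, 1↦1, 2↦4, 3↦0, 4↦0, 5↦4, 6↦1, 7↦2, 8↦7, 9↦5, 10↦7]  zeros at y ∈ {3, 4}
  x = 4: [0↦6, 1↦7, 2↦1, 3↦10, 4↦1, 5↦7, 6↦6, 7↦9, 8↦5, 9↦5, 10↦9]  zeros at y ∈ ∅
  x = 5: [0↦3, 1↦6, 2↦2, 3↦2, 4↦6, 5↦3, 6↦4, 7↦9, 8↦7, 9↦9, 10↦4]  zeros at y ∈ ∅
  x = 6: [0↦4, 1↦9, 2↦7, 3↦9, 4↦4, 5↦3, 6↦6, 7↦2, 8↦2, 9↦6, 10↦3]  zeros at y ∈ ∅
  x = 7: [0↦9, 1↦5, 2↦5, 3↦9, 4↦6, 5↦7, 6↦1, 7↦10, 8↦1, 9↦7, 10↦6]  zeros at y ∈ ∅
  x = 8: [0↦7, 1↦5, 2↦7, 3↦2, 4↦1, 5↦4, 6↦0, 7↦0, 8↦4, 9↦1, 10↦2]  zeros at y ∈ {6, 7}
  x = 9: [0↦9, 1↦9, 2↦2, 3↦10, 4↦0, 5↦5, 6↦3, 7↦5, 8↦0, 9↦10, 10↦2]  zeros at y ∈ {4, 8}
  x = 10: [0↦4, 1↦6, 2↦1, 3↦0, 4↦3, 5↦10, 6↦10, 7↦3, 8↦0, 9↦1, 10↦6]  zeros at y ∈ {3, 8}
Collecting zeros: affine points = {(1, 2), (1, 7), (2, 2), (2, 6), (3, 3), (3, 4), (8, 6), (8, 7), (9, 4), (9, 8), (10, 3), (10, 8)}.
Total count |C(F_11)_aff| = 12.


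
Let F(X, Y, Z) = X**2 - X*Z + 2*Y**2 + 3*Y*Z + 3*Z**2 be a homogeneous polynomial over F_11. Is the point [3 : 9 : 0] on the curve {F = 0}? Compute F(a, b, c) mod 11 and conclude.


F(3,9,0) ≡ 6 (mod 11); P is NOT on the curve.

Evaluate F(3, 9, 0) term-by-term (mod 11).
  X**2 ↦ 1·9·1·1 = 9
  -X*Z ↦ -1·3·1·0 = 0
  2*Y**2 ↦ 2·1·81·1 = 162
  3*Y*Z ↦ 3·1·9·0 = 0
  3*Z**2 ↦ 3·1·1·0 = 0
Sum: F(3, 9, 0) = (9) + (0) + (162) + (0) + (0) = 171.
Reducing mod 11: 171 ≡ 6 (mod 11).
Since F(a, b, c) ≡ 6 ≠ 0 (mod 11), P does NOT lie on the curve.


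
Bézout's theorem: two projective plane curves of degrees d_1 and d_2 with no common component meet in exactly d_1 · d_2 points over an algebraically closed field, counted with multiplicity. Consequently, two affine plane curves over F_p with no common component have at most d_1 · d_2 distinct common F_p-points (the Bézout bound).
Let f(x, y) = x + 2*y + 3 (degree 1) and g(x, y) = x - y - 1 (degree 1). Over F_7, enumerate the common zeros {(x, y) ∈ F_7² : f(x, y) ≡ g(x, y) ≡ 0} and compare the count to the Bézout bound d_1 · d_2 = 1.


Common zeros: {(2, 1)}; count = 1; Bézout bound = 1.

deg(f) = 1, deg(g) = 1, so Bézout bound = 1.
Scan x ∈ F_7. For each x, list the y ∈ F_7 with f(x, y) ≡ 0 and those with g(x, y) ≡ 0 (mod 7); the common zeros in that column are the intersection.
  x = 0: f ≡ 0 at y ∈ {2}; g ≡ 0 at y ∈ {6}; common: ∅.
  x = 1: f ≡ 0 at y ∈ {5}; g ≡ 0 at y ∈ {0}; common: ∅.
  x = 2: f ≡ 0 at y ∈ {1}; g ≡ 0 at y ∈ {1}; common: {1}.
  x = 3: f ≡ 0 at y ∈ {4}; g ≡ 0 at y ∈ {2}; common: ∅.
  x = 4: f ≡ 0 at y ∈ {0}; g ≡ 0 at y ∈ {3}; common: ∅.
  x = 5: f ≡ 0 at y ∈ {3}; g ≡ 0 at y ∈ {4}; common: ∅.
  x = 6: f ≡ 0 at y ∈ {6}; g ≡ 0 at y ∈ {5}; common: ∅.
Collecting: common zeros = {(2, 1)}, so the count is 1.
Comparison with the Bézout bound: 1 ≤ 1 = deg(f)·deg(g), as expected for curves with no common component (the bound is attained).


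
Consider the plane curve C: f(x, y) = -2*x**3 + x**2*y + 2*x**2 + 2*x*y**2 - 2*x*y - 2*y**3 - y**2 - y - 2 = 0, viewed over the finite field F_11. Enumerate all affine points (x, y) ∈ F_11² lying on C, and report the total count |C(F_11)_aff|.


Affine F_11-points: {(0, 10), (1, 9), (3, 1), (3, 8), (3, 10), (5, 2), (6, 1), (7, 4), (9, 0), (9, 1), (9, 2), (10, 2)}; count = 12.

For each of the 121 pairs (x, y) ∈ F_11², evaluate f(x, y) mod 11. Record the zeros.
  x = 0: [0↦9, 1↦5, 2↦9, 3↦9, 4↦4, 5↦4, 6↦8, 7↦4, 8↦2, 9↦1, 10↦0]  zeros at y ∈ {10}
  x = 1: [0↦9, 1↦6, 2↦4, 3↦2, 4↦10, 5↦5, 6↦8, 7↦7, 8↦1, 9↦0, 10↦3]  zeros at y ∈ {9}
  x = 2: [0↦1, 1↦1, 2↦6, 3↦4, 4↦5, 5↦8, 6↦1, 7↦5, 8↦8, 9↦9, 10↦7]  zeros at y ∈ ∅
  x = 3: [0↦6, 1↦0, 2↦3, 3↦3, 4↦10, 5↦1, 6↦8, 7↦8, 8↦0, 9↦5, 10↦0]  zeros at y ∈ {1, 8, 10}
  x = 4: [0↦1, 1↦2, 2↦5, 3↦9, 4↦2, 5↦5, 6↦6, 7↦4, 8↦9, 9↦9, 10↦3]  zeros at y ∈ ∅
  x = 5: [0↦7, 1↦6, 2↦0, 3↦10, 4↦2, 5↦8, 6↦5, 7↦3, 8↦1, 9↦9, 10↦4]  zeros at y ∈ {2}
  x = 6: [0↦1, 1↦0, 2↦9, 3↦5, 4↦9, 5↦9, 6↦4, 7↦4, 8↦8, 9↦4, 10↦2]  zeros at y ∈ {1}
  x = 7: [0↦4, 1↦5, 2↦9, 3↦4, 4↦0, 5↦7, 6↦2, 7↦6, 8↦7, 9↦4, 10↦7]  zeros at y ∈ {4}
  x = 8: [0↦4, 1↦9, 2↦10, 3↦6, 4↦7, 5↦1, 6↦9, 7↦8, 8↦8, 9↦8, 10↦7]  zeros at y ∈ ∅
  x = 9: [0↦0, 1↦0, 2↦0, 3↦10, 4↦7, 5↦1, 6↦2, 7↦9, 8↦10, 9↦4, 10↦1]  zeros at y ∈ {0, 1, 2}
  x = 10: [0↦2, 1↦10, 2↦0, 3↦4, 4↦10, 5↦6, 6↦2, 7↦8, 8↦1, 9↦2, 10↦10]  zeros at y ∈ {2}
Collecting zeros: affine points = {(0, 10), (1, 9), (3, 1), (3, 8), (3, 10), (5, 2), (6, 1), (7, 4), (9, 0), (9, 1), (9, 2), (10, 2)}.
Total count |C(F_11)_aff| = 12.


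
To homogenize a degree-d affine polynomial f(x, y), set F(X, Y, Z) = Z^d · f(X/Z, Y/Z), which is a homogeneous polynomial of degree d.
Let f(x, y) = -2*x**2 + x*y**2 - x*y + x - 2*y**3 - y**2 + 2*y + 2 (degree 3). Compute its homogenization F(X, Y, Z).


F(X, Y, Z) = -2*X**2*Z + X*Y**2 - X*Y*Z + X*Z**2 - 2*Y**3 - Y**2*Z + 2*Y*Z**2 + 2*Z**3

deg(f) = 3.
Substitute x = X/Z, y = Y/Z into f, then multiply by Z^3.
  monomial -2·x^2·y^0 ↦ -2·X^2·Y^0·Z^1.
  monomial 1·x^1·y^2 ↦ 1·X^1·Y^2·Z^0.
  monomial -1·x^1·y^1 ↦ -1·X^1·Y^1·Z^1.
  monomial 1·x^1·y^0 ↦ 1·X^1·Y^0·Z^2.
  monomial -2·x^0·y^3 ↦ -2·X^0·Y^3·Z^0.
  monomial -1·x^0·y^2 ↦ -1·X^0·Y^2·Z^1.
  monomial 2·x^0·y^1 ↦ 2·X^0·Y^1·Z^2.
  monomial 2·x^0·y^0 ↦ 2·X^0·Y^0·Z^3.
Collecting: F(X, Y, Z) = -2*X**2*Z + X*Y**2 - X*Y*Z + X*Z**2 - 2*Y**3 - Y**2*Z + 2*Y*Z**2 + 2*Z**3.


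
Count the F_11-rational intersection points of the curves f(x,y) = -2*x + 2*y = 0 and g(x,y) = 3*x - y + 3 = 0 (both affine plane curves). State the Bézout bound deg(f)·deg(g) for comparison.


Common zeros: {(4, 4)}; count = 1; Bézout bound = 1.

deg(f) = 1, deg(g) = 1, so Bézout bound = 1.
Scan x ∈ F_11. For each x, list the y ∈ F_11 with f(x, y) ≡ 0 and those with g(x, y) ≡ 0 (mod 11); the common zeros in that column are the intersection.
  x = 0: f ≡ 0 at y ∈ {0}; g ≡ 0 at y ∈ {3}; common: ∅.
  x = 1: f ≡ 0 at y ∈ {1}; g ≡ 0 at y ∈ {6}; common: ∅.
  x = 2: f ≡ 0 at y ∈ {2}; g ≡ 0 at y ∈ {9}; common: ∅.
  x = 3: f ≡ 0 at y ∈ {3}; g ≡ 0 at y ∈ {1}; common: ∅.
  x = 4: f ≡ 0 at y ∈ {4}; g ≡ 0 at y ∈ {4}; common: {4}.
  x = 5: f ≡ 0 at y ∈ {5}; g ≡ 0 at y ∈ {7}; common: ∅.
  x = 6: f ≡ 0 at y ∈ {6}; g ≡ 0 at y ∈ {10}; common: ∅.
  x = 7: f ≡ 0 at y ∈ {7}; g ≡ 0 at y ∈ {2}; common: ∅.
  x = 8: f ≡ 0 at y ∈ {8}; g ≡ 0 at y ∈ {5}; common: ∅.
  x = 9: f ≡ 0 at y ∈ {9}; g ≡ 0 at y ∈ {8}; common: ∅.
  x = 10: f ≡ 0 at y ∈ {10}; g ≡ 0 at y ∈ {0}; common: ∅.
Collecting: common zeros = {(4, 4)}, so the count is 1.
Comparison with the Bézout bound: 1 ≤ 1 = deg(f)·deg(g), as expected for curves with no common component (the bound is attained).


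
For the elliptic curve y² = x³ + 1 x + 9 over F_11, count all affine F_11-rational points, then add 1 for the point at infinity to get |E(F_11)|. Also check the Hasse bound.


Affine points = {(0, 3), (0, 8), (1, 0), (4, 0), (6, 0), (8, 1), (8, 10)}; affine count = 7; |E(F_11)| = 8.

Discriminant check: Δ ∝ 4a³ + 27b² = 4·1³ + 27·9² = 4·1 + 27·81 ≡ 2 (mod 11). Nonzero ⇒ E is nonsingular.
For each x ∈ F_11, compute rhs = x³ + 1·x + 9 mod 11, then count y ∈ F_11 with y² ≡ rhs.
  x = 0: rhs = 9, matching y values: 3, 8 (2 points).
  x = 1: rhs = 0, matching y values: 0 (1 points).
  x = 2: rhs = 8, matching y values: none (0 points).
  x = 3: rhs = 6, matching y values: none (0 points).
  x = 4: rhs = 0, matching y values: 0 (1 points).
  x = 5: rhs = 7, matching y values: none (0 points).
  x = 6: rhs = 0, matching y values: 0 (1 points).
  x = 7: rhs = 7, matching y values: none (0 points).
  x = 8: rhs = 1, matching y values: 1, 10 (2 points).
  x = 9: rhs = 10, matching y values: none (0 points).
  x = 10: rhs = 7, matching y values: none (0 points).
Total affine count: 7.
Full point count |E(F_11)| = 7 + 1 = 8.
Hasse bound: |8 − (11+1)| = |-4| = 4 ≤ 2√11 ≈ 6.6332 ✓.


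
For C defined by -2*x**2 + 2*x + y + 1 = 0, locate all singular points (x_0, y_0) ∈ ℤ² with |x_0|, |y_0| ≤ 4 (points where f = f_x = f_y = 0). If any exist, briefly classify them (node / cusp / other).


No singular points in the scanned grid; C is smooth there.

Compute partial derivatives:
  f_x = 2 - 4*x.
  f_y = 1.
f_y = 1 is a nonzero constant, so f_y never vanishes: no point (x, y) can satisfy f = f_x = f_y = 0. In particular no (x, y) ∈ {−4, ..., 4}² is singular; the curve is smooth.


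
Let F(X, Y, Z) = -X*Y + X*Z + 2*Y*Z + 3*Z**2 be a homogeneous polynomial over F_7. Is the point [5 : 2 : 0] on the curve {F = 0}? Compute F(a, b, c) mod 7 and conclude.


F(5,2,0) ≡ 4 (mod 7); P is NOT on the curve.

Evaluate F(5, 2, 0) term-by-term (mod 7).
  -X*Y ↦ -1·5·2·1 = -10
  X*Z ↦ 1·5·1·0 = 0
  2*Y*Z ↦ 2·1·2·0 = 0
  3*Z**2 ↦ 3·1·1·0 = 0
Sum: F(5, 2, 0) = (-10) + (0) + (0) + (0) = -10.
Reducing mod 7: -10 ≡ 4 (mod 7).
Since F(a, b, c) ≡ 4 ≠ 0 (mod 7), P does NOT lie on the curve.


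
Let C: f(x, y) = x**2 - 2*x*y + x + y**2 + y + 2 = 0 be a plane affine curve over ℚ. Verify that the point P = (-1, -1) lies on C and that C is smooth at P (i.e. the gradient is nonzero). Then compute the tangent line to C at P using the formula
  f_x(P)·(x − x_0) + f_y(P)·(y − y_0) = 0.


Tangent line at P: x + y + 2 = 0.

Step 1: f(-1, -1) = 0, so P lies on C.
Step 2: partial derivatives
  f_x(x, y) = 2*x - 2*y + 1, f_y(x, y) = -2*x + 2*y + 1.
  f_x(P) = 1, f_y(P) = 1 (gradient nonzero, so P is smooth).
Step 3: tangent line at P: 1·(x − -1) + 1·(y − -1) = 0.
Expanding: x + y + 2 = 0.


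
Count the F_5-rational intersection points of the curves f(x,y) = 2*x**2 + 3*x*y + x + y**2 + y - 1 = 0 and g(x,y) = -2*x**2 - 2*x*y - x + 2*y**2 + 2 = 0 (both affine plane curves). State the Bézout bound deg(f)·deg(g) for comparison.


Common zeros: {(0, 2)}; count = 1; Bézout bound = 4.

deg(f) = 2, deg(g) = 2, so Bézout bound = 4.
Scan x ∈ F_5. For each x, list the y ∈ F_5 with f(x, y) ≡ 0 and those with g(x, y) ≡ 0 (mod 5); the common zeros in that column are the intersection.
  x = 0: f ≡ 0 at y ∈ {2}; g ≡ 0 at y ∈ {2, 3}; common: {2}.
  x = 1: f ≡ 0 at y ∈ ∅; g ≡ 0 at y ∈ ∅; common: ∅.
  x = 2: f ≡ 0 at y ∈ ∅; g ≡ 0 at y ∈ {1}; common: ∅.
  x = 3: f ≡ 0 at y ∈ {0}; g ≡ 0 at y ∈ ∅; common: ∅.
  x = 4: f ≡ 0 at y ∈ {0, 2}; g ≡ 0 at y ∈ {1, 3}; common: ∅.
Collecting: common zeros = {(0, 2)}, so the count is 1.
Comparison with the Bézout bound: 1 ≤ 4 = deg(f)·deg(g), as expected for curves with no common component (the affine F_5-count falls short of the bound because intersections may lie at infinity, over extension fields, or carry multiplicity).


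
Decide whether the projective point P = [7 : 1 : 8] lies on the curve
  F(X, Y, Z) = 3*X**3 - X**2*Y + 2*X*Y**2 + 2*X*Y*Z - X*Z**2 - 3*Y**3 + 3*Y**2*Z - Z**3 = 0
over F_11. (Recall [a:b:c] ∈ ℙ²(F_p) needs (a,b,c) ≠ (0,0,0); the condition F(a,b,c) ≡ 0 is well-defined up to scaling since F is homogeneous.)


F(7,1,8) ≡ 2 (mod 11); P is NOT on the curve.

Evaluate F(7, 1, 8) term-by-term (mod 11).
  3*X**3 ↦ 3·343·1·1 = 1029
  -X**2*Y ↦ -1·49·1·1 = -49
  2*X*Y**2 ↦ 2·7·1·1 = 14
  2*X*Y*Z ↦ 2·7·1·8 = 112
  -X*Z**2 ↦ -1·7·1·64 = -448
  -3*Y**3 ↦ -3·1·1·1 = -3
  3*Y**2*Z ↦ 3·1·1·8 = 24
  -Z**3 ↦ -1·1·1·512 = -512
Sum: F(7, 1, 8) = (1029) + (-49) + (14) + (112) + (-448) + (-3) + (24) + (-512) = 167.
Reducing mod 11: 167 ≡ 2 (mod 11).
Since F(a, b, c) ≡ 2 ≠ 0 (mod 11), P does NOT lie on the curve.


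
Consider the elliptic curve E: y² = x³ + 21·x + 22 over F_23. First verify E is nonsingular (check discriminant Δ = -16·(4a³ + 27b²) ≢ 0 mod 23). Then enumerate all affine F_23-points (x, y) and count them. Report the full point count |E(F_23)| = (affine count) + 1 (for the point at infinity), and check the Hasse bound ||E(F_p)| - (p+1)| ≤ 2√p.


Affine points = {(2, 7), (2, 16), (4, 3), (4, 20), (7, 11), (7, 12), (8, 9), (8, 14), (10, 6), (10, 17), (12, 1), (12, 22), (13, 10), (13, 13), (14, 1), (14, 22), (15, 3), (15, 20), (17, 5), (17, 18), (19, 9), (19, 14), (20, 1), (20, 22), (21, 8), (21, 15), (22, 0)}; affine count = 27; |E(F_23)| = 28.

Discriminant check: Δ ∝ 4a³ + 27b² = 4·21³ + 27·22² = 4·9261 + 27·484 ≡ 18 (mod 23). Nonzero ⇒ E is nonsingular.
For each x ∈ F_23, compute rhs = x³ + 21·x + 22 mod 23, then count y ∈ F_23 with y² ≡ rhs.
  x = 0: rhs = 22, matching y values: none (0 points).
  x = 1: rhs = 21, matching y values: none (0 points).
  x = 2: rhs = 3, matching y values: 7, 16 (2 points).
  x = 3: rhs = 20, matching y values: none (0 points).
  x = 4: rhs = 9, matching y values: 3, 20 (2 points).
  x = 5: rhs = 22, matching y values: none (0 points).
  x = 6: rhs = 19, matching y values: none (0 points).
  x = 7: rhs = 6, matching y values: 11, 12 (2 points).
  x = 8: rhs = 12, matching y values: 9, 14 (2 points).
  x = 9: rhs = 20, matching y values: none (0 points).
  x = 10: rhs = 13, matching y values: 6, 17 (2 points).
  x = 11: rhs = 20, matching y values: none (0 points).
  x = 12: rhs = 1, matching y values: 1, 22 (2 points).
  x = 13: rhs = 8, matching y values: 10, 13 (2 points).
  x = 14: rhs = 1, matching y values: 1, 22 (2 points).
  x = 15: rhs = 9, matching y values: 3, 20 (2 points).
  x = 16: rhs = 15, matching y values: none (0 points).
  x = 17: rhs = 2, matching y values: 5, 18 (2 points).
  x = 18: rhs = 22, matching y values: none (0 points).
  x = 19: rhs = 12, matching y values: 9, 14 (2 points).
  x = 20: rhs = 1, matching y values: 1, 22 (2 points).
  x = 21: rhs = 18, matching y values: 8, 15 (2 points).
  x = 22: rhs = 0, matching y values: 0 (1 points).
Total affine count: 27.
Full point count |E(F_23)| = 27 + 1 = 28.
Hasse bound: |28 − (23+1)| = |4| = 4 ≤ 2√23 ≈ 9.5917 ✓.


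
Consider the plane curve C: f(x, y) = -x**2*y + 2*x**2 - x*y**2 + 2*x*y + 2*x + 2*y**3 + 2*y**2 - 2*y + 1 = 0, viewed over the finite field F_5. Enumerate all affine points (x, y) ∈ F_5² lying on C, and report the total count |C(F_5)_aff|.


Affine F_5-points: {(1, 0), (1, 3), (1, 4), (2, 2), (3, 0), (3, 3)}; count = 6.

For each of the 25 pairs (x, y) ∈ F_5², evaluate f(x, y) mod 5. Record the zeros.
  x = 0: [0↦1, 1↦3, 2↦1, 3↦2, 4↦3]  zeros at y ∈ ∅
  x = 1: [0↦0, 1↦2, 2↦3, 3↦0, 4↦0]  zeros at y ∈ {0, 3, 4}
  x = 2: [0↦3, 1↦3, 2↦0, 3↦1, 4↦3]  zeros at y ∈ {2}
  x = 3: [0↦0, 1↦1, 2↦2, 3↦0, 4↦2]  zeros at y ∈ {0, 3}
  x = 4: [0↦1, 1↦1, 2↦4, 3↦2, 4↦2]  zeros at y ∈ ∅
Collecting zeros: affine points = {(1, 0), (1, 3), (1, 4), (2, 2), (3, 0), (3, 3)}.
Total count |C(F_5)_aff| = 6.


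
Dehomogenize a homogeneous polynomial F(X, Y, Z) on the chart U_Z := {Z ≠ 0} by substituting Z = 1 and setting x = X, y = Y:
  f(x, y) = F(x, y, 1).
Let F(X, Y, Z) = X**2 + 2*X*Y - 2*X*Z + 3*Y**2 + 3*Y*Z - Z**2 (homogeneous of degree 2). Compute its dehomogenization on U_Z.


f(x, y) = x**2 + 2*x*y - 2*x + 3*y**2 + 3*y - 1

On U_Z we set Z = 1. Each monomial c·X^i·Y^j·Z^k in F becomes c·x^i·y^j·1^k = c·x^i·y^j.
Substituting Z = 1: F(X, Y, 1) = x**2 + 2*x*y - 2*x + 3*y**2 + 3*y - 1.
Note: deg(f) ≤ deg(F) = 2; strict inequality happens when F is divisible by Z (lost terms).


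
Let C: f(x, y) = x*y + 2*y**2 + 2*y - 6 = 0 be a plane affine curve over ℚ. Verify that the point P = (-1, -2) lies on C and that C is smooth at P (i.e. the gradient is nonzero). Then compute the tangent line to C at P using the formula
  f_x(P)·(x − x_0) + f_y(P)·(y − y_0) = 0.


Tangent line at P: -2*x - 7*y - 16 = 0.

Step 1: f(-1, -2) = 0, so P lies on C.
Step 2: partial derivatives
  f_x(x, y) = y, f_y(x, y) = x + 4*y + 2.
  f_x(P) = -2, f_y(P) = -7 (gradient nonzero, so P is smooth).
Step 3: tangent line at P: -2·(x − -1) + -7·(y − -2) = 0.
Expanding: -2*x - 7*y - 16 = 0.


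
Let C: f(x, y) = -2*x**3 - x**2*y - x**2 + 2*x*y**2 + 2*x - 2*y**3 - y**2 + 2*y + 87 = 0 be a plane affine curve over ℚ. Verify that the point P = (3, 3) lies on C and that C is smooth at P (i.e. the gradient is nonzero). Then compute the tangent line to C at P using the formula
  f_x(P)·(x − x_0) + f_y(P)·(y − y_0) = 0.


Tangent line at P: -58*x - 31*y + 267 = 0.

Step 1: f(3, 3) = 0, so P lies on C.
Step 2: partial derivatives
  f_x(x, y) = -6*x**2 - 2*x*y - 2*x + 2*y**2 + 2, f_y(x, y) = -x**2 + 4*x*y - 6*y**2 - 2*y + 2.
  f_x(P) = -58, f_y(P) = -31 (gradient nonzero, so P is smooth).
Step 3: tangent line at P: -58·(x − 3) + -31·(y − 3) = 0.
Expanding: -58*x - 31*y + 267 = 0.


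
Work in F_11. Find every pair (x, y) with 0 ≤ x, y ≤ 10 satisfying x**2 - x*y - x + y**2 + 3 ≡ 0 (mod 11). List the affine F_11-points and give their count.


Affine F_11-points: {(1, 6), (4, 2), (6, 0), (6, 6), (7, 3), (7, 4), (8, 3), (8, 5), (9, 4), (9, 5), (10, 2), (10, 8)}; count = 12.

For each of the 121 pairs (x, y) ∈ F_11², evaluate f(x, y) mod 11. Record the zeros.
  x = 0: [0↦3, 1↦4, 2↦7, 3↦1, 4↦8, 5↦6, 6↦6, 7↦8, 8↦1, 9↦7, 10↦4]  zeros at y ∈ ∅
  x = 1: [0↦3, 1↦3, 2↦5, 3↦9, 4↦4, 5↦1, 6↦0, 7↦1, 8↦4, 9↦9, 10↦5]  zeros at y ∈ {6}
  x = 2: [0↦5, 1↦4, 2↦5, 3↦8, 4↦2, 5↦9, 6↦7, 7↦7, 8↦9, 9↦2, 10↦8]  zeros at y ∈ ∅
  x = 3: [0↦9, 1↦7, 2↦7, 3↦9, 4↦2, 5↦8, 6↦5, 7↦4, 8↦5, 9↦8, 10↦2]  zeros at y ∈ ∅
  x = 4: [0↦4, 1↦1, 2↦0, 3↦1, 4↦4, 5↦9, 6↦5, 7↦3, 8↦3, 9↦5, 10↦9]  zeros at y ∈ {2}
  x = 5: [0↦1, 1↦8, 2↦6, 3↦6, 4↦8, 5↦1, 6↦7, 7↦4, 8↦3, 9↦4, 10↦7]  zeros at y ∈ ∅
  x = 6: [0↦0, 1↦6, 2↦3, 3↦2, 4↦3, 5↦6, 6↦0, 7↦7, 8↦5, 9↦5, 10↦7]  zeros at y ∈ {0, 6}
  x = 7: [0↦1, 1↦6, 2↦2, 3↦0, 4↦0, 5↦2, 6↦6, 7↦1, 8↦9, 9↦8, 10↦9]  zeros at y ∈ {3, 4}
  x = 8: [0↦4, 1↦8, 2↦3, 3↦0, 4↦10, 5↦0, 6↦3, 7↦8, 8↦4, 9↦2, 10↦2]  zeros at y ∈ {3, 5}
  x = 9: [0↦9, 1↦1, 2↦6, 3↦2, 4↦0, 5↦0, 6↦2, 7↦6, 8↦1, 9↦9, 10↦8]  zeros at y ∈ {4, 5}
  x = 10: [0↦5, 1↦7, 2↦0, 3↦6, 4↦3, 5↦2, 6↦3, 7↦6, 8↦0, 9↦7, 10↦5]  zeros at y ∈ {2, 8}
Collecting zeros: affine points = {(1, 6), (4, 2), (6, 0), (6, 6), (7, 3), (7, 4), (8, 3), (8, 5), (9, 4), (9, 5), (10, 2), (10, 8)}.
Total count |C(F_11)_aff| = 12.
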